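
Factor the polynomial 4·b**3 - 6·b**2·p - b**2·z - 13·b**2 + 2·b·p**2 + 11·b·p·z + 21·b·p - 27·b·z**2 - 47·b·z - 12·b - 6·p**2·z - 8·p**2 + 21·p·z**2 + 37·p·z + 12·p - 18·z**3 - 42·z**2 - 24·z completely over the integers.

(4·b - 2·p + 3·z + 3)·(b - 3·z - 4)·(b - p + 2·z)

Group: b·(4·b**2 - 2·b·p - 9·b·z - 13·b + 6·p·z + 8·p - 9·z**2 - 21·z - 12) + (-p + 2·z)·(4·b**2 - 2·b·p - 9·b·z - 13·b + 6·p·z + 8·p - 9·z**2 - 21·z - 12); both groups contain (4·b**2 - 2·b·p - 9·b·z - 13·b + 6·p·z + 8·p - 9·z**2 - 21·z - 12), so (b - p + 2·z) is a factor with cofactor 4·b**2 - 2·b·p - 9·b·z - 13·b + 6·p·z + 8·p - 9·z**2 - 21·z - 12.
The cofactor groups again: 4·b**2 - 2·b·p - 9·b·z - 13·b + 6·p·z + 8·p - 9·z**2 - 21·z - 12 = 4·b·(b - 3·z - 4) + (-2·p + 3·z + 3)·(b - 3·z - 4); both groups contain (b - 3·z - 4), giving (4·b - 2·p + 3·z + 3)·(b - 3·z - 4).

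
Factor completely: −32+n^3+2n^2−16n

Testing divisors of the constant over divisors of the leading coefficient, n = −4 is a root, giving the factor (n+4) and quotient n^2−2n−8.
The remaining quadratic factors as (n−4)(n+2).

(n+2)(n+4)(n−4)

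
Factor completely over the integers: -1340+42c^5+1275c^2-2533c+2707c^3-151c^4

(6c+5)(7c+4)(c-1)(c^2-4c+67)

Among the possible rational roots, c = -5/6 is a root, so (6c+5) divides it; the quotient is 7c^4-31c^3+477c^2-185c-268.
Next, c = 1 is a root, so (c-1) divides it; the quotient is 7c^3-24c^2+453c+268.
Continuing, c = -4/7 is a root, so (7c+4) divides it; the quotient is c^2-4c+67.
The quadratic c^2-4c+67 has discriminant -252 < 0 and is irreducible over ℤ.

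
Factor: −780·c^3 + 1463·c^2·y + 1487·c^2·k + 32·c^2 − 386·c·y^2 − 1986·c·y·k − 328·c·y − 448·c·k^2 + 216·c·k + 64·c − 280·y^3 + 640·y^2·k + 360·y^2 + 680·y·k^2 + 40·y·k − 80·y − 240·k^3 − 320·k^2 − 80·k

−(13·c + 4·y − 12·k − 4)·(15·c − 14·y + 4·k + 4)·(4·c − 5·y − 5·k)

Group: 15·c·(−52·c^2 + 49·c·y + 113·c·k + 16·c + 20·y^2 − 40·y·k − 20·y − 60·k^2 − 20·k) + (−14·y + 4·k + 4)·(−52·c^2 + 49·c·y + 113·c·k + 16·c + 20·y^2 − 40·y·k − 20·y − 60·k^2 − 20·k); both groups contain (−52·c^2 + 49·c·y + 113·c·k + 16·c + 20·y^2 − 40·y·k − 20·y − 60·k^2 − 20·k), so (15·c − 14·y + 4·k + 4) is a factor with cofactor −52·c^2 + 49·c·y + 113·c·k + 16·c + 20·y^2 − 40·y·k − 20·y − 60·k^2 − 20·k.
The cofactor groups again: −52·c^2 + 49·c·y + 113·c·k + 16·c + 20·y^2 − 40·y·k − 20·y − 60·k^2 − 20·k = −13·c·(4·c − 5·y − 5·k) + (−4·y + 12·k + 4)·(4·c − 5·y − 5·k); both groups contain (4·c − 5·y − 5·k), giving −(13·c + 4·y − 12·k − 4)·(4·c − 5·y − 5·k).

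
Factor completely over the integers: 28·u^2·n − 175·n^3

7·n·(2·u − 5·n)·(2·u + 5·n)

Pull out the common factor 7·n; 4·u^2 − 25·n^2 is a difference of squares.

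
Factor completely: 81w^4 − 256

(3w + 4)(3w − 4)(9w^2 + 16)

Write as (9w^2)² − (16)², then factor 9w^2 − 16 once more.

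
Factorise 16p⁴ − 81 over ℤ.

(2p)⁴ − (3)⁴ = ((2p)² − (3)²)((2p)² + (3)²); the first factor splits again, the second (4p² + 9) is irreducible.

(2p + 3)(2p − 3)(4p² + 9)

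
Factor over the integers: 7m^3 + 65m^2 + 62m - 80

(7m - 5)(m + 2)(m + 8)

By the rational root theorem, m = -2 is a root, so (m + 2) is a factor; dividing leaves 7m^2 + 51m - 40.
The remaining quadratic factors as (7m - 5)(m + 8).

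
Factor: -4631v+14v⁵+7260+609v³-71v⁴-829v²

(2v+5)(7v-11)(v-3)(v²-3v+44)

Testing divisors of the constant over divisors of the leading coefficient, v = 3 is a root, giving the factor (v-3) and quotient 14v⁴-29v³+522v²+737v-2420.
Then v = -5/2 is a root, so (2v+5) divides it; the quotient is 7v³-32v²+341v-484.
Next, v = 11/7 is a root, so (7v-11) divides it; the quotient is v²-3v+44.
The quadratic v²-3v+44 has discriminant -167 < 0 and is irreducible over ℤ.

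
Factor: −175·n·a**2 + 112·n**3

7·n·(4·n − 5·a)·(4·n + 5·a)

Pull out the common factor 7·n; 16·n**2 − 25·a**2 is a difference of squares.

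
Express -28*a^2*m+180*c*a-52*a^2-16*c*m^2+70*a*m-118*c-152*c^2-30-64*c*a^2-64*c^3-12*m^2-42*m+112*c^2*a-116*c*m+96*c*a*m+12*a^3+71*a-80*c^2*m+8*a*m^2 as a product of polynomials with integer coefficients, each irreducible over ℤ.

-(4*c-2*a+3)*(8*c-6*a+2*m+5)*(2*c-a+2*m+2)

Group: 2*c*(-32*c^2+40*c*a-8*c*m-44*c-12*a^2+4*a*m+28*a-6*m-15) + (-a+2*m+2)*(-32*c^2+40*c*a-8*c*m-44*c-12*a^2+4*a*m+28*a-6*m-15); both groups contain (-32*c^2+40*c*a-8*c*m-44*c-12*a^2+4*a*m+28*a-6*m-15), so (2*c-a+2*m+2) is a factor with cofactor -32*c^2+40*c*a-8*c*m-44*c-12*a^2+4*a*m+28*a-6*m-15.
The cofactor groups again: -32*c^2+40*c*a-8*c*m-44*c-12*a^2+4*a*m+28*a-6*m-15 = -4*c*(8*c-6*a+2*m+5) + (2*a-3)*(8*c-6*a+2*m+5); both groups contain (8*c-6*a+2*m+5), giving -(4*c-2*a+3)*(8*c-6*a+2*m+5).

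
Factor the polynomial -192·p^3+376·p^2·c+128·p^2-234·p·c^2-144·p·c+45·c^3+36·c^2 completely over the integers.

-(4·p-3·c)·(8·p-3·c)·(6·p-5·c-4)

Group: 8·p·(-24·p^2+38·p·c+16·p-15·c^2-12·c) - 3·c·(-24·p^2+38·p·c+16·p-15·c^2-12·c); both groups contain (-24·p^2+38·p·c+16·p-15·c^2-12·c), so (8·p-3·c) is a factor with cofactor -24·p^2+38·p·c+16·p-15·c^2-12·c.
The cofactor groups again: -24·p^2+38·p·c+16·p-15·c^2-12·c = -6·p·(4·p-3·c) + (5·c+4)·(4·p-3·c); both groups contain (4·p-3·c), giving -(6·p-5·c-4)·(4·p-3·c).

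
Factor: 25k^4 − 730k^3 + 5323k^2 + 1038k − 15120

Testing divisors of the constant over divisors of the leading coefficient, k = 15 is a root, giving the factor (k − 15) and quotient 25k^3 − 355k^2 − 2k + 1008.
Next, k = −8/5 is a root, giving the factor (5k + 8) and quotient 5k^2 − 79k + 126.
The remaining quadratic factors as (5k − 9)(k − 14).

(5k + 8)(5k − 9)(k − 14)(k − 15)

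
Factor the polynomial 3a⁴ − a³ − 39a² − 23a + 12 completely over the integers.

Among the possible rational roots, a = 4 is a root, giving the factor (a − 4) and quotient 3a³ + 11a² + 5a − 3.
Then a = −3 is a root, so (a + 3) divides it; the quotient is 3a² + 2a − 1.
The remaining quadratic factors as (3a − 1)(a + 1).

(3a − 1)(a + 1)(a + 3)(a − 4)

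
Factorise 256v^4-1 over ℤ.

(4v+1)(4v-1)(16v^2+1)

(4v)⁴ − (1)⁴ = ((4v)² − (1)²)((4v)² + (1)²); the first factor splits again, the second (16v^2+1) is irreducible.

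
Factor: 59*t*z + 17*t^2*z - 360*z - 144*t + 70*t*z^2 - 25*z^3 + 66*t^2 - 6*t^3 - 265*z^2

Group: 2*t*(-3*t^2 + 16*t*z + 33*t - 5*z^2 - 53*z - 72) + 5*z*(-3*t^2 + 16*t*z + 33*t - 5*z^2 - 53*z - 72); both groups contain (-3*t^2 + 16*t*z + 33*t - 5*z^2 - 53*z - 72), so (2*t + 5*z) is a factor with cofactor -3*t^2 + 16*t*z + 33*t - 5*z^2 - 53*z - 72.
The cofactor groups again: -3*t^2 + 16*t*z + 33*t - 5*z^2 - 53*z - 72 = -3*t*(t - 5*z - 8) + (z + 9)*(t - 5*z - 8); both groups contain (t - 5*z - 8), giving -(3*t - z - 9)*(t - 5*z - 8).

-(2*t + 5*z)*(3*t - z - 9)*(t - 5*z - 8)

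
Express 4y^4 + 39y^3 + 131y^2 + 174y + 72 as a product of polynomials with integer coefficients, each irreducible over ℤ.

Trying the rational-root candidates, y = −3 is a root, giving the factor (y + 3) and quotient 4y^3 + 27y^2 + 50y + 24.
Then y = −4 is a root, giving the factor (y + 4) and quotient 4y^2 + 11y + 6.
The remaining quadratic factors as (4y + 3)(y + 2).

(4y + 3)(y + 2)(y + 3)(y + 4)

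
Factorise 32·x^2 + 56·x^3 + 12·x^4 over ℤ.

4·x^2·(3·x + 2)·(x + 4)

Pull out the common factor 4·x^2, then factor the remaining trinomial.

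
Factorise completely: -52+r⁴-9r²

(r²+4)(r²-13)

Substitute u = r² to get a quadratic in u, then factor.
r²-13 is irreducible over ℤ (13 is not a perfect square).
r²+4 is irreducible over ℤ (sum of squares).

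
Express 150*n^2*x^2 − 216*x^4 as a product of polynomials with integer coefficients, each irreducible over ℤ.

Every term has a factor of 6*x^2. Then 25*n^2 − 36*x^2 = (5*n)² − (6*x)².

6*x^2*(5*n + 6*x)*(5*n − 6*x)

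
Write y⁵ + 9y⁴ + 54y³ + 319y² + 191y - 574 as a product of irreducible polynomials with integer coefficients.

(y + 2)(y + 7)(y - 1)(y² + y + 41)

By the rational root theorem, y = -7 is a root, giving the factor (y + 7) and quotient y⁴ + 2y³ + 40y² + 39y - 82.
Next, y = 1 is a root, so (y - 1) divides it; the quotient is y³ + 3y² + 43y + 82.
Next, y = -2 is a root, giving the factor (y + 2) and quotient y² + y + 41.
The quadratic y² + y + 41 has discriminant -163 < 0 and is irreducible over ℤ.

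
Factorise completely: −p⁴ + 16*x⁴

Write as (4*x²)² − (p²)², then factor 4*x² − p² once more.

(2*x − p)*(2*x + p)*(4*x² + p²)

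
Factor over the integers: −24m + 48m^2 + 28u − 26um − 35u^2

−(7u − 6m)(5u + 8m − 4)

Group: −5u(7u − 6m) + (−8m + 4)(7u − 6m); both groups contain (7u − 6m).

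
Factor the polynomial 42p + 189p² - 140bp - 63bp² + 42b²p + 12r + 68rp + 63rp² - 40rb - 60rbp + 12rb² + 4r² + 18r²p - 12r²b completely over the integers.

Group: r(-12rb + 18rp + 4r - 42bp + 63p² + 14p) + (-b + 3)(-12rb + 18rp + 4r - 42bp + 63p² + 14p); both groups contain (-12rb + 18rp + 4r - 42bp + 63p² + 14p), so (r - b + 3) is a factor with cofactor -12rb + 18rp + 4r - 42bp + 63p² + 14p.
The cofactor groups again: -12rb + 18rp + 4r - 42bp + 63p² + 14p = -2r(6b - 9p - 2) - 7p(6b - 9p - 2); both groups contain (6b - 9p - 2), giving -(2r + 7p)(6b - 9p - 2).

-(r - b + 3)(6b - 9p - 2)(2r + 7p)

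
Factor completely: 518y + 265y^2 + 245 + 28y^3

(4y + 7)(7y + 5)(y + 7)

Trying the rational-root candidates, y = −7 is a root, giving the factor (y + 7) and quotient 28y^2 + 69y + 35.
The remaining quadratic factors as (4y + 7)(7y + 5).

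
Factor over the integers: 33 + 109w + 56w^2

(7w + 11)(8w + 3)

Need a pair with product 56·33 = 1848 and sum 109: that's 88 and 21.
Split the middle term: 56w^2 + 88w + 21w + 33 = 8w(7w + 11) + 3(7w + 11).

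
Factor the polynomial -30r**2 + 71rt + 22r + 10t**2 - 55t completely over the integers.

-(15r + 2t - 11)(2r - 5t)

Group: -2r(15r + 2t - 11) + 5t(15r + 2t - 11); both groups contain (15r + 2t - 11).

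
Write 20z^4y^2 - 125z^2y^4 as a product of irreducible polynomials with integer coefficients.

Pull out the common factor 5z^2y^2; 4z^2 - 25y^2 is a difference of squares.

5y^2z^2(2z - 5y)(2z + 5y)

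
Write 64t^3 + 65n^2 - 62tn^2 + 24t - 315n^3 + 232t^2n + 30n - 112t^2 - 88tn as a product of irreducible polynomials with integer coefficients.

(8t - 9n - 2)(4t + 5n)(2t + 7n - 3)

Group: 8t(8t^2 + 38tn - 12t + 35n^2 - 15n) + (-9n - 2)(8t^2 + 38tn - 12t + 35n^2 - 15n); both groups contain (8t^2 + 38tn - 12t + 35n^2 - 15n), so (8t - 9n - 2) is a factor with cofactor 8t^2 + 38tn - 12t + 35n^2 - 15n.
The cofactor groups again: 8t^2 + 38tn - 12t + 35n^2 - 15n = 2t(4t + 5n) + (7n - 3)(4t + 5n); both groups contain (4t + 5n), giving (2t + 7n - 3)(4t + 5n).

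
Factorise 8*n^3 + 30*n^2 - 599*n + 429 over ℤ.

(2*n - 13)*(4*n - 3)*(n + 11)

Trying the rational-root candidates, n = -11 is a root, so (n + 11) divides it; the quotient is 8*n^2 - 58*n + 39.
The remaining quadratic factors as (4*n - 3)(2*n - 13).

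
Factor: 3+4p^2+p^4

(p^2+1)(p^2+3)

Substitute u = p^2 to get a quadratic in u, then factor.
p^2+1 is irreducible over ℤ (sum of squares).
p^2+3 is irreducible over ℤ (always positive, so no real roots).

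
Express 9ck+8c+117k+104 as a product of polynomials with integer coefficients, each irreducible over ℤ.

Group as (9ck+8c) + (117k+104) = c(9k+8) + 13(9k+8).
Both groups share the factor (9k+8).

(9k+8)(c+13)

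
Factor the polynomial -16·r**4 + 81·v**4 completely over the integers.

(3·v - 2·r)·(3·v + 2·r)·(9·v**2 + 4·r**2)

(3·v)⁴ − (2·r)⁴ = ((3·v)² − (2·r)²)((3·v)² + (2·r)²); the first factor splits again, the second (9·v**2 + 4·r**2) is irreducible.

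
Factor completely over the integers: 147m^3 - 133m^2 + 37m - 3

(3m - 1)(7m - 1)(7m - 3)

Testing divisors of the constant over divisors of the leading coefficient, m = 1/7 is a root, so (7m - 1) is a factor; dividing leaves 21m^2 - 16m + 3.
The remaining quadratic factors as (3m - 1)(7m - 3).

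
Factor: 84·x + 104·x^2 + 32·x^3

Pull out the common factor 4·x, then factor the remaining trinomial.

4·x·(2·x + 3)·(4·x + 7)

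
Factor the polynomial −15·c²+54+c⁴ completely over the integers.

(c+3)·(c−3)·(c²−6)

Substitute u = c² to get a quadratic in u, then factor.
c²−6 is irreducible over ℤ (6 is not a perfect square).
c²−9 is a difference of squares.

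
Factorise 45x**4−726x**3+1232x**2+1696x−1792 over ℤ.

(3x+4)(3x−8)(5x−4)(x−14)

By the rational root theorem, x = 14 is a root, giving the factor (x−14) and quotient 45x**3−96x**2−112x+128.
Continuing, x = 4/5 is a root, so (5x−4) is a factor; dividing leaves 9x**2−12x−32.
The remaining quadratic factors as (3x+4)(3x−8).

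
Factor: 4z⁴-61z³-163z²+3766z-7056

(4z-9)(z+8)(z-14)(z-7)

By the rational root theorem, z = 9/4 is a root, giving the factor (4z-9) and quotient z³-13z²-70z+784.
Next, z = 14 is a root, so (z-14) is a factor; dividing leaves z²+z-56.
The remaining quadratic factors as (z+8)(z-7).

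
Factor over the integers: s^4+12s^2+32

(s^2+4)(s^2+8)

Substitute u = s^2 to get a quadratic in u, then factor.
s^2+8 is irreducible over ℤ (always positive, so no real roots).
s^2+4 is irreducible over ℤ (sum of squares).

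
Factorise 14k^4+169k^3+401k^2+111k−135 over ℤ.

(2k+5)(7k−3)(k+1)(k+9)

By the rational root theorem, k = −5/2 is a root, so (2k+5) is a factor; dividing leaves 7k^3+67k^2+33k−27.
Then k = −9 is a root, so (k+9) is a factor; dividing leaves 7k^2+4k−3.
The remaining quadratic factors as (k+1)(7k−3).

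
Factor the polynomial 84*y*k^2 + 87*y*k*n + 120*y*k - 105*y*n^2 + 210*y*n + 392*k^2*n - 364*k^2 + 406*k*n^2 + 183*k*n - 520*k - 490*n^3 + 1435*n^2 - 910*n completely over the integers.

(3*y + 14*n - 13)*(4*k + 7*n)*(7*k - 5*n + 10)

Group: 3*y*(28*k^2 + 29*k*n + 40*k - 35*n^2 + 70*n) + (14*n - 13)*(28*k^2 + 29*k*n + 40*k - 35*n^2 + 70*n); both groups contain (28*k^2 + 29*k*n + 40*k - 35*n^2 + 70*n), so (3*y + 14*n - 13) is a factor with cofactor 28*k^2 + 29*k*n + 40*k - 35*n^2 + 70*n.
The cofactor groups again: 28*k^2 + 29*k*n + 40*k - 35*n^2 + 70*n = 7*k*(4*k + 7*n) + (-5*n + 10)*(4*k + 7*n); both groups contain (4*k + 7*n), giving (7*k - 5*n + 10)*(4*k + 7*n).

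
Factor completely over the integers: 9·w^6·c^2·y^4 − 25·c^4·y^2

Pull out the common factor c^2·y^2, leaving 9·w^6·y^2 − 25·c^2.
Recognize a difference of squares with the parts 3·w^3·y and 5·c.

c^2·y^2·(3·w^3·y − 5·c)·(3·w^3·y + 5·c)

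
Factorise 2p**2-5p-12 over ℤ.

Need a pair with product 2·(-12) = -24 and sum -5: that's 3 and -8.
Split the middle term: 2p**2+3p - 8p-12 = p(2p+3) - 4(2p+3).

(2p+3)(p-4)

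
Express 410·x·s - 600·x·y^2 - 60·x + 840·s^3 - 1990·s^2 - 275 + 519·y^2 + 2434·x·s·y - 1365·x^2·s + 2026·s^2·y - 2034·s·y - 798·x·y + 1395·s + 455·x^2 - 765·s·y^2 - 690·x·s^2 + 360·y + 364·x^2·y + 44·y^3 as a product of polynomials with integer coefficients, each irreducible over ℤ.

Group: 13·x·(-105·x·s + 28·x·y + 35·x + 60·s^2 + 149·s·y - 95·s - 44·y^2 - 35·y + 25) + (14·s - y - 11)·(-105·x·s + 28·x·y + 35·x + 60·s^2 + 149·s·y - 95·s - 44·y^2 - 35·y + 25); both groups contain (-105·x·s + 28·x·y + 35·x + 60·s^2 + 149·s·y - 95·s - 44·y^2 - 35·y + 25), so (13·x + 14·s - y - 11) is a factor with cofactor -105·x·s + 28·x·y + 35·x + 60·s^2 + 149·s·y - 95·s - 44·y^2 - 35·y + 25.
The cofactor groups again: -105·x·s + 28·x·y + 35·x + 60·s^2 + 149·s·y - 95·s - 44·y^2 - 35·y + 25 = -15·s·(7·x - 4·s - 11·y + 5) + (4·y + 5)·(7·x - 4·s - 11·y + 5); both groups contain (7·x - 4·s - 11·y + 5), giving -(15·s - 4·y - 5)·(7·x - 4·s - 11·y + 5).

-(7·x - 4·s - 11·y + 5)·(13·x + 14·s - y - 11)·(15·s - 4·y - 5)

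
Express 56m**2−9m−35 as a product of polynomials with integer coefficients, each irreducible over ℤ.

Need a pair with product 56·(−35) = −1960 and sum −9: that's 40 and −49.
Split the middle term: 56m**2+40m − 49m−35 = 8m(7m+5) − 7(7m+5).

(7m+5)(8m−7)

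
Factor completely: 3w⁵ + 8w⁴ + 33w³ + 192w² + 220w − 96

(3w − 1)(w + 2)(w + 3)(w² − 2w + 16)

Trying the rational-root candidates, w = −3 is a root, so (w + 3) divides it; the quotient is 3w⁴ − w³ + 36w² + 84w − 32.
Then w = 1/3 is a root, so (3w − 1) divides it; the quotient is w³ + 12w + 32.
Continuing, w = −2 is a root, so (w + 2) divides it; the quotient is w² − 2w + 16.
The quadratic w² − 2w + 16 has discriminant −60 < 0 and is irreducible over ℤ.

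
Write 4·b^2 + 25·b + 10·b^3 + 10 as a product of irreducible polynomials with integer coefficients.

Group as (10·b^3 + 25·b) + (4·b^2 + 10) = 5·b·(2·b^2 + 5) + 2·(2·b^2 + 5).
Both groups share the factor (2·b^2 + 5).

(5·b + 2)·(2·b^2 + 5)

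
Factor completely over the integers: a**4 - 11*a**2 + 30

Substitute u = a**2 to get a quadratic in u, then factor.
a**2 - 6 is irreducible over ℤ (6 is not a perfect square).
a**2 - 5 is irreducible over ℤ (5 is not a perfect square).

(a**2 - 5)*(a**2 - 6)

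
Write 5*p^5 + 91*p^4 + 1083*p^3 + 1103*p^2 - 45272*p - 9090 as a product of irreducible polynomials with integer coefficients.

(5*p + 1)*(p + 9)*(p - 5)*(p^2 + 14*p + 202)

By the rational root theorem, p = -9 is a root, so (p + 9) is a factor; dividing leaves 5*p^4 + 46*p^3 + 669*p^2 - 4918*p - 1010.
Continuing, p = -1/5 is a root, giving the factor (5*p + 1) and quotient p^3 + 9*p^2 + 132*p - 1010.
Next, p = 5 is a root, so (p - 5) divides it; the quotient is p^2 + 14*p + 202.
The quadratic p^2 + 14*p + 202 has discriminant -612 < 0 and is irreducible over ℤ.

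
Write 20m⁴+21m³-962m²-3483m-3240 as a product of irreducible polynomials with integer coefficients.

(4m+9)(5m+9)(m+5)(m-8)

By the rational root theorem, m = -9/4 is a root, giving the factor (4m+9) and quotient 5m³-6m²-227m-360.
Then m = 8 is a root, giving the factor (m-8) and quotient 5m²+34m+45.
The remaining quadratic factors as (5m+9)(m+5).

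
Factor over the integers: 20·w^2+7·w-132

Need a pair with product 20·(-132) = -2640 and sum 7: that's 55 and -48.
Split the middle term: 20·w^2+55·w - 48·w-132 = 5·w·(4·w+11) - 12·(4·w+11).

(4·w+11)·(5·w-12)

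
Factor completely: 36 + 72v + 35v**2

(5v + 6)(7v + 6)

Need a pair with product 35·36 = 1260 and sum 72: that's 42 and 30.
Split the middle term: 35v**2 + 42v + 30v + 36 = 7v(5v + 6) + 6(5v + 6).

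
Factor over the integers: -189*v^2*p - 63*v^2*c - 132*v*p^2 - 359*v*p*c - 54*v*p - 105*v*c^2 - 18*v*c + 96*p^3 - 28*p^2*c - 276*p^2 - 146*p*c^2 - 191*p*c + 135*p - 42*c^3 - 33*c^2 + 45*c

-(9*v - 4*p + 6*c + 9)*(7*v + 8*p + 7*c - 5)*(3*p + c)

Group: 3*p*(-63*v^2 - 44*v*p - 105*v*c - 18*v + 32*p^2 - 20*p*c - 92*p - 42*c^2 - 33*c + 45) + c*(-63*v^2 - 44*v*p - 105*v*c - 18*v + 32*p^2 - 20*p*c - 92*p - 42*c^2 - 33*c + 45); both groups contain (-63*v^2 - 44*v*p - 105*v*c - 18*v + 32*p^2 - 20*p*c - 92*p - 42*c^2 - 33*c + 45), so (3*p + c) is a factor with cofactor -63*v^2 - 44*v*p - 105*v*c - 18*v + 32*p^2 - 20*p*c - 92*p - 42*c^2 - 33*c + 45.
The cofactor groups again: -63*v^2 - 44*v*p - 105*v*c - 18*v + 32*p^2 - 20*p*c - 92*p - 42*c^2 - 33*c + 45 = -7*v*(9*v - 4*p + 6*c + 9) + (-8*p - 7*c + 5)*(9*v - 4*p + 6*c + 9); both groups contain (9*v - 4*p + 6*c + 9), giving -(7*v + 8*p + 7*c - 5)*(9*v - 4*p + 6*c + 9).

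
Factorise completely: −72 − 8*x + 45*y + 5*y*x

(5*y − 8)*(x + 9)

Group as (5*y*x + 45*y) + (−8*x − 72) = 5*y*(x + 9) − 8*(x + 9).
Both groups share the factor (x + 9).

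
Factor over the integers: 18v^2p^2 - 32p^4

Pull out the common factor 2p^2; 9v^2 - 16p^2 is a difference of squares.

2p^2(3v - 4p)(3v + 4p)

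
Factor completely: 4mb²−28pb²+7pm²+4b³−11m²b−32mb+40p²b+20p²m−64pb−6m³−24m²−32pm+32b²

(4p+3m−2b)(5p−2m−b−8)(m+2b)

Group: m(20p²+7pm−14pb−32p−6m²+mb−24m+2b²+16b) + 2b(20p²+7pm−14pb−32p−6m²+mb−24m+2b²+16b); both groups contain (20p²+7pm−14pb−32p−6m²+mb−24m+2b²+16b), so (m+2b) is a factor with cofactor 20p²+7pm−14pb−32p−6m²+mb−24m+2b²+16b.
The cofactor groups again: 20p²+7pm−14pb−32p−6m²+mb−24m+2b²+16b = 4p(5p−2m−b−8) + (3m−2b)(5p−2m−b−8); both groups contain (5p−2m−b−8), giving (4p+3m−2b)(5p−2m−b−8).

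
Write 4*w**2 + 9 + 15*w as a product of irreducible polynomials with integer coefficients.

(4*w + 3)*(w + 3)

Need a pair with product 4·9 = 36 and sum 15: that's 3 and 12.
Split the middle term: 4*w**2 + 3*w + 12*w + 9 = w*(4*w + 3) + 3*(4*w + 3).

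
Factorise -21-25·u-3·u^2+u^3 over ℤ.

(u+1)·(u+3)·(u-7)

By the rational root theorem, u = 7 is a root, so (u-7) is a factor; dividing leaves u^2+4·u+3.
The remaining quadratic factors as (u+3)(u+1).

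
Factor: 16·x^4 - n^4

(2·x - n)·(2·x + n)·(4·x^2 + n^2)

Write as (4·x^2)² − (n^2)², then factor 4·x^2 - n^2 once more.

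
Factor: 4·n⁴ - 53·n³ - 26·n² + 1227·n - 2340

(4·n - 13)·(n + 5)·(n - 12)·(n - 3)

Trying the rational-root candidates, n = 12 is a root, so (n - 12) is a factor; dividing leaves 4·n³ - 5·n² - 86·n + 195.
Then n = 13/4 is a root, so (4·n - 13) is a factor; dividing leaves n² + 2·n - 15.
The remaining quadratic factors as (n + 5)(n - 3).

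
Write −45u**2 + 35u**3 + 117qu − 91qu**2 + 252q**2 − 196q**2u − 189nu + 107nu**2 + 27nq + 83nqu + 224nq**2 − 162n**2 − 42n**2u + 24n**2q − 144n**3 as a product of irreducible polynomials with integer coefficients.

−(3n − 4q + u)(6n + 7q + 5u)(8n − 7u + 9)

Group: 6n(−24n**2 + 32nq + 13nu − 27n − 28qu + 36q + 7u**2 − 9u) + (7q + 5u)(−24n**2 + 32nq + 13nu − 27n − 28qu + 36q + 7u**2 − 9u); both groups contain (−24n**2 + 32nq + 13nu − 27n − 28qu + 36q + 7u**2 − 9u), so (6n + 7q + 5u) is a factor with cofactor −24n**2 + 32nq + 13nu − 27n − 28qu + 36q + 7u**2 − 9u.
The cofactor groups again: −24n**2 + 32nq + 13nu − 27n − 28qu + 36q + 7u**2 − 9u = −8n(3n − 4q + u) + (7u − 9)(3n − 4q + u); both groups contain (3n − 4q + u), giving −(8n − 7u + 9)(3n − 4q + u).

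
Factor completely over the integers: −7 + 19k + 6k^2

(2k + 7)(3k − 1)

Need a pair with product 6·(−7) = −42 and sum 19: that's −2 and 21.
Split the middle term: 6k^2 − 2k + 21k − 7 = 2k(3k − 1) + 7(3k − 1).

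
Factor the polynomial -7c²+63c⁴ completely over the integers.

7c²(3c+1)(3c-1)

Factor out 7c², leaving 9c²-1, which is a difference of two squares.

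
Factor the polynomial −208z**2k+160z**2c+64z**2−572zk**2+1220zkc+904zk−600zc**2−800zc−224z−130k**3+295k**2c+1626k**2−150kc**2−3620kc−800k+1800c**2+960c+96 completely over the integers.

−(13k−10c−4)(4z+10k−15c−2)(4z+k−12)

Group: 13k(−16z**2−44zk+60zc+56z−10k**2+15kc+122k−180c−24) + (−10c−4)(−16z**2−44zk+60zc+56z−10k**2+15kc+122k−180c−24); both groups contain (−16z**2−44zk+60zc+56z−10k**2+15kc+122k−180c−24), so (13k−10c−4) is a factor with cofactor −16z**2−44zk+60zc+56z−10k**2+15kc+122k−180c−24.
The cofactor groups again: −16z**2−44zk+60zc+56z−10k**2+15kc+122k−180c−24 = −4z(4z+k−12) + (−10k+15c+2)(4z+k−12); both groups contain (4z+k−12), giving −(4z+10k−15c−2)(4z+k−12).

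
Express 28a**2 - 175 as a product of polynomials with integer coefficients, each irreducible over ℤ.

Factor out 7, leaving 4a**2 - 25, which is a difference of two squares.

7(2a + 5)(2a - 5)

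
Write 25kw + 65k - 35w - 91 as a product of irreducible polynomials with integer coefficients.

Group as (25kw + 65k) + (-35w - 91) = 5k(5w + 13) - 7(5w + 13).
Both groups share the factor (5w + 13).

(5k - 7)(5w + 13)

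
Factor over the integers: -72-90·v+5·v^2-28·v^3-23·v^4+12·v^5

By the rational root theorem, v = -4/3 is a root, giving the factor (3·v+4) and quotient 4·v^4-13·v^3+8·v^2-9·v-18.
Then v = -3/4 is a root, giving the factor (4·v+3) and quotient v^3-4·v^2+5·v-6.
Then v = 3 is a root, so (v-3) divides it; the quotient is v^2-v+2.
The quadratic v^2-v+2 has discriminant -7 < 0 and is irreducible over ℤ.

(3·v+4)·(4·v+3)·(v-3)·(v^2-v+2)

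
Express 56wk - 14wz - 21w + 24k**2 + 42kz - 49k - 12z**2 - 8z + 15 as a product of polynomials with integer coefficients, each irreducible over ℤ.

Group: 8k(7w + 3k + 6z - 5) + (-2z - 3)(7w + 3k + 6z - 5); both groups contain (7w + 3k + 6z - 5).

(7w + 3k + 6z - 5)(8k - 2z - 3)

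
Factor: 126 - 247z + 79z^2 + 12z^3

Testing divisors of the constant over divisors of the leading coefficient, z = -9 is a root, giving the factor (z + 9) and quotient 12z^2 - 29z + 14.
The remaining quadratic factors as (3z - 2)(4z - 7).

(3z - 2)(4z - 7)(z + 9)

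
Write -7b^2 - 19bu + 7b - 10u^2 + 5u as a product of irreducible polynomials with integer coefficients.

-(7b + 5u)(b + 2u - 1)

Group: -7b(b + 2u - 1) - 5u(b + 2u - 1); both groups contain (b + 2u - 1).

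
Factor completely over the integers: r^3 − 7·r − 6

(r + 1)·(r + 2)·(r − 3)

Trying the rational-root candidates, r = 3 is a root, so (r − 3) divides it; the quotient is r^2 + 3·r + 2.
The remaining quadratic factors as (r + 1)(r + 2).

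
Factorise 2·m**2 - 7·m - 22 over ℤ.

Need a pair with product 2·(-22) = -44 and sum -7: that's 4 and -11.
Split the middle term: 2·m**2 + 4·m - 11·m - 22 = 2·m·(m + 2) - 11·(m + 2).

(2·m - 11)·(m + 2)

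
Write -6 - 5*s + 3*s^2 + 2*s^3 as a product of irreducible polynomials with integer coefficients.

(2*s - 3)*(s + 1)*(s + 2)

By the rational root theorem, s = -1 is a root, so (s + 1) divides it; the quotient is 2*s^2 + s - 6.
The remaining quadratic factors as (2*s - 3)(s + 2).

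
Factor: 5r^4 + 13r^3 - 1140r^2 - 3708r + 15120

(5r - 12)(r + 14)(r + 6)(r - 15)

By the rational root theorem, r = -14 is a root, so (r + 14) is a factor; dividing leaves 5r^3 - 57r^2 - 342r + 1080.
Then r = -6 is a root, so (r + 6) is a factor; dividing leaves 5r^2 - 87r + 180.
The remaining quadratic factors as (5r - 12)(r - 15).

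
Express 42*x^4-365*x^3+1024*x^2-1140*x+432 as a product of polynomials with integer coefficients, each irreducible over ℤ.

Testing divisors of the constant over divisors of the leading coefficient, x = 2 is a root, giving the factor (x-2) and quotient 42*x^3-281*x^2+462*x-216.
Then x = 9/2 is a root, giving the factor (2*x-9) and quotient 21*x^2-46*x+24.
The remaining quadratic factors as (3*x-4)(7*x-6).

(2*x-9)*(3*x-4)*(7*x-6)*(x-2)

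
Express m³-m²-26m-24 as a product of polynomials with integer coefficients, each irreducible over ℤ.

By the rational root theorem, m = -1 is a root, giving the factor (m+1) and quotient m²-2m-24.
The remaining quadratic factors as (m+4)(m-6).

(m+1)(m+4)(m-6)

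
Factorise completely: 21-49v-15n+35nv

(5n-7)(7v-3)

Group as (35nv-15n) + (-49v+21) = 5n(7v-3) - 7(7v-3).
Both groups share the factor (7v-3).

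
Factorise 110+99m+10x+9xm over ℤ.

Group as (9xm+10x) + (99m+110) = x(9m+10) + 11(9m+10).
Both groups share the factor (9m+10).

(9m+10)(x+11)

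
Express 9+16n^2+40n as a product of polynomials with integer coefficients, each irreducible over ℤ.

(4n+1)(4n+9)

Need a pair with product 16·9 = 144 and sum 40: that's 4 and 36.
Split the middle term: 16n^2+4n + 36n+9 = 4n(4n+1) + 9(4n+1).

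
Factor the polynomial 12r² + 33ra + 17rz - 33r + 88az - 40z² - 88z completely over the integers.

(4r + 11a - 5z - 11)(3r + 8z)

Group: 3r(4r + 11a - 5z - 11) + 8z(4r + 11a - 5z - 11); both groups contain (4r + 11a - 5z - 11).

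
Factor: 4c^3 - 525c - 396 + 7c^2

(4c + 3)(c + 12)(c - 11)

Testing divisors of the constant over divisors of the leading coefficient, c = -3/4 is a root, so (4c + 3) divides it; the quotient is c^2 + c - 132.
The remaining quadratic factors as (c + 12)(c - 11).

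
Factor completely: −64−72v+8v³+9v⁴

Group as (9v⁴−72v) + (8v³−64) = 9v(v³−8) + 8(v³−8).
Both groups share the factor (v³−8).

(9v+8)(v−2)(v²+2v+4)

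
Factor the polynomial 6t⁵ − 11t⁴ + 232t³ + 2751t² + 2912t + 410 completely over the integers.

(6t + 1)(t + 1)(t + 5)(t² − 8t + 82)

Testing divisors of the constant over divisors of the leading coefficient, t = −1/6 is a root, so (6t + 1) divides it; the quotient is t⁴ − 2t³ + 39t² + 452t + 410.
Continuing, t = −5 is a root, giving the factor (t + 5) and quotient t³ − 7t² + 74t + 82.
Then t = −1 is a root, so (t + 1) divides it; the quotient is t² − 8t + 82.
The quadratic t² − 8t + 82 has discriminant −264 < 0 and is irreducible over ℤ.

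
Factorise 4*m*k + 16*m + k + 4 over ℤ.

Group as (4*m*k + 16*m) + (k + 4) = 4*m*(k + 4) + (k + 4).
Both groups share the factor (k + 4).

(4*m + 1)*(k + 4)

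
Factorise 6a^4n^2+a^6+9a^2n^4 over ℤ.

a^2(a^2+3n^2)^2

Every term has a factor of a^2; factoring it out leaves a^4+6a^2n^2+9n^4.
Recognize a perfect-square trinomial with the parts a^2 and 3n^2.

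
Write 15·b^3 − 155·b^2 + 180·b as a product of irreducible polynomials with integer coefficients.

Pull out the common factor 5·b, then factor the remaining trinomial.

5·b·(3·b − 4)·(b − 9)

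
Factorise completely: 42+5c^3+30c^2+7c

(c+6)(5c^2+7)

Group as (5c^3+7c) + (30c^2+42) = c(5c^2+7) + 6(5c^2+7).
Both groups share the factor (5c^2+7).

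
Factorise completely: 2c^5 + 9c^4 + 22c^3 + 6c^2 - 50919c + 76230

(2c - 3)(c + 14)(c - 11)(c^2 + 3c + 165)

Trying the rational-root candidates, c = 3/2 is a root, giving the factor (2c - 3) and quotient c^4 + 6c^3 + 20c^2 + 33c - 25410.
Next, c = -14 is a root, giving the factor (c + 14) and quotient c^3 - 8c^2 + 132c - 1815.
Then c = 11 is a root, giving the factor (c - 11) and quotient c^2 + 3c + 165.
The quadratic c^2 + 3c + 165 has discriminant -651 < 0 and is irreducible over ℤ.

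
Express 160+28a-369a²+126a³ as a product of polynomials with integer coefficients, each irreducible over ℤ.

(3a-8)(6a-5)(7a+4)

Among the possible rational roots, a = 5/6 is a root, so (6a-5) is a factor; dividing leaves 21a²-44a-32.
The remaining quadratic factors as (7a+4)(3a-8).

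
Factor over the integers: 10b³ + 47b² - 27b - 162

By the rational root theorem, b = -9/2 is a root, giving the factor (2b + 9) and quotient 5b² + b - 18.
The remaining quadratic factors as (b + 2)(5b - 9).

(2b + 9)(5b - 9)(b + 2)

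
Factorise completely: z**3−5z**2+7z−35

(z−5)(z**2+7)

Group as (z**3+7z) + (−5z**2−35) = z(z**2+7) − 5(z**2+7).
Both groups share the factor (z**2+7).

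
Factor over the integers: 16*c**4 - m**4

(2*c + m)*(2*c - m)*(4*c**2 + m**2)

Difference of squares twice: with A = 2*c and B = m, A⁴ − B⁴ = (A² − B²)(A² + B²), and A² − B² factors again.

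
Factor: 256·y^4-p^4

(4·y-p)·(4·y+p)·(16·y^2+p^2)

(4·y)⁴ − (p)⁴ = ((4·y)² − (p)²)((4·y)² + (p)²); the first factor splits again, the second (16·y^2+p^2) is irreducible.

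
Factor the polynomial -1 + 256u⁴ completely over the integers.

(4u + 1)(4u - 1)(16u² + 1)

Difference of squares twice: with A = 4u and B = 1, A⁴ − B⁴ = (A² − B²)(A² + B²), and A² − B² factors again.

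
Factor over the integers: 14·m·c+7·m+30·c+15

Group as (14·m·c+7·m) + (30·c+15) = 7·m·(2·c+1) + 15·(2·c+1).
Both groups share the factor (2·c+1).

(2·c+1)·(7·m+15)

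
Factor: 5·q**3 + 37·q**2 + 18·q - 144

By the rational root theorem, q = -3 is a root, giving the factor (q + 3) and quotient 5·q**2 + 22·q - 48.
The remaining quadratic factors as (q + 6)(5·q - 8).

(5·q - 8)·(q + 3)·(q + 6)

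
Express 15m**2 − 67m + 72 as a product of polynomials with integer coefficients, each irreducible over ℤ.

(3m − 8)(5m − 9)

Need a pair with product 15·72 = 1080 and sum −67: that's −27 and −40.
Split the middle term: 15m**2 − 27m − 40m + 72 = 3m(5m − 9) − 8(5m − 9).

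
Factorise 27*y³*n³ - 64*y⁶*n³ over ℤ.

-n³*y³*(4*y - 3)*(16*y² + 12*y + 9)

Every term has a factor of y³*n³; factoring it out leaves -64*y³ + 27.
Recognize a difference of cubes with the parts 3 and 4*y.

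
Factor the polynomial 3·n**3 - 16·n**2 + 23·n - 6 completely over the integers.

(3·n - 1)·(n - 2)·(n - 3)

Testing divisors of the constant over divisors of the leading coefficient, n = 1/3 is a root, so (3·n - 1) is a factor; dividing leaves n**2 - 5·n + 6.
The remaining quadratic factors as (n - 2)(n - 3).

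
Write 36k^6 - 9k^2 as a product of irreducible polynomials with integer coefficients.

9k^2(2k^2 + 1)(2k^2 - 1)

Every term has a factor of 9k^2; factoring it out leaves 4k^4 - 1.
Recognize a difference of squares with the parts 2k^2 and 1.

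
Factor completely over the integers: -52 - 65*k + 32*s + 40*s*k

Group as (40*s*k + 32*s) + (-65*k - 52) = 8*s*(5*k + 4) - 13*(5*k + 4).
Both groups share the factor (5*k + 4).

(5*k + 4)*(8*s - 13)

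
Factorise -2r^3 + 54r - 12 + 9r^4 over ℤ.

(9r - 2)(r^3 + 6)

Group as (9r^4 + 54r) + (-2r^3 - 12) = 9r(r^3 + 6) - 2(r^3 + 6).
Both groups share the factor (r^3 + 6).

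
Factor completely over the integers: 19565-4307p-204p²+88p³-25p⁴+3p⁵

(3p-13)(p+5)(p-7)(p²-2p+43)

By the rational root theorem, p = 13/3 is a root, so (3p-13) divides it; the quotient is p⁴-4p³+12p²-16p-1505.
Then p = -5 is a root, so (p+5) is a factor; dividing leaves p³-9p²+57p-301.
Next, p = 7 is a root, giving the factor (p-7) and quotient p²-2p+43.
The quadratic p²-2p+43 has discriminant -168 < 0 and is irreducible over ℤ.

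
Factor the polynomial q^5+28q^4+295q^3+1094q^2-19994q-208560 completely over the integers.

(q+11)(q+15)(q-8)(q^2+10q+158)

By the rational root theorem, q = -11 is a root, so (q+11) is a factor; dividing leaves q^4+17q^3+108q^2-94q-18960.
Then q = -15 is a root, so (q+15) is a factor; dividing leaves q^3+2q^2+78q-1264.
Continuing, q = 8 is a root, giving the factor (q-8) and quotient q^2+10q+158.
The quadratic q^2+10q+158 has discriminant -532 < 0 and is irreducible over ℤ.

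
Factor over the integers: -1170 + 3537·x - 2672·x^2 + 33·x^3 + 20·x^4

Trying the rational-root candidates, x = 10 is a root, so (x - 10) divides it; the quotient is 20·x^3 + 233·x^2 - 342·x + 117.
Then x = 3/4 is a root, so (4·x - 3) divides it; the quotient is 5·x^2 + 62·x - 39.
The remaining quadratic factors as (x + 13)(5·x - 3).

(4·x - 3)·(5·x - 3)·(x + 13)·(x - 10)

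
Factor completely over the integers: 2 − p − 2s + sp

Group as (sp − 2s) + (−p + 2) = s(p − 2) − (p − 2).
Both groups share the factor (p − 2).

(p − 2)(s − 1)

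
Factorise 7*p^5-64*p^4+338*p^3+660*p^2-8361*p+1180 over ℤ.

Testing divisors of the constant over divisors of the leading coefficient, p = 1/7 is a root, giving the factor (7*p-1) and quotient p^4-9*p^3+47*p^2+101*p-1180.
Next, p = 5 is a root, giving the factor (p-5) and quotient p^3-4*p^2+27*p+236.
Continuing, p = -4 is a root, so (p+4) divides it; the quotient is p^2-8*p+59.
The quadratic p^2-8*p+59 has discriminant -172 < 0 and is irreducible over ℤ.

(7*p-1)*(p+4)*(p-5)*(p^2-8*p+59)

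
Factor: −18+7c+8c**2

(8c−9)(c+2)

Need a pair with product 8·(−18) = −144 and sum 7: that's 16 and −9.
Split the middle term: 8c**2+16c − 9c−18 = 8c(c+2) − 9(c+2).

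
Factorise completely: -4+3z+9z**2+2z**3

(2z-1)(z+1)(z+4)

Trying the rational-root candidates, z = 1/2 is a root, so (2z-1) divides it; the quotient is z**2+5z+4.
The remaining quadratic factors as (z+1)(z+4).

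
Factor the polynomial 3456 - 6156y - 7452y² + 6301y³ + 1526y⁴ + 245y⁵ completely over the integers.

By the rational root theorem, y = 6/5 is a root, giving the factor (5y - 6) and quotient 49y⁴ + 364y³ + 1697y² + 546y - 576.
Then y = -6/7 is a root, so (7y + 6) divides it; the quotient is 7y³ + 46y² + 203y - 96.
Continuing, y = 3/7 is a root, so (7y - 3) divides it; the quotient is y² + 7y + 32.
The quadratic y² + 7y + 32 has discriminant -79 < 0 and is irreducible over ℤ.

(5y - 6)(7y + 6)(7y - 3)(y² + 7y + 32)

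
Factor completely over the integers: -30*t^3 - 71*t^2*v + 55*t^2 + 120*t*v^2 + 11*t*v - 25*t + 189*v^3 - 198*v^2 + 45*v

-(5*t - 9*v)*(6*t + 7*v - 5)*(t + 3*v - 1)

Group: t*(-30*t^2 + 19*t*v + 25*t + 63*v^2 - 45*v) + (3*v - 1)*(-30*t^2 + 19*t*v + 25*t + 63*v^2 - 45*v); both groups contain (-30*t^2 + 19*t*v + 25*t + 63*v^2 - 45*v), so (t + 3*v - 1) is a factor with cofactor -30*t^2 + 19*t*v + 25*t + 63*v^2 - 45*v.
The cofactor groups again: -30*t^2 + 19*t*v + 25*t + 63*v^2 - 45*v = -6*t*(5*t - 9*v) + (-7*v + 5)*(5*t - 9*v); both groups contain (5*t - 9*v), giving -(6*t + 7*v - 5)*(5*t - 9*v).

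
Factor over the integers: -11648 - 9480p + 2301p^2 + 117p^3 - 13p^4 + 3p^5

Trying the rational-root candidates, p = -8 is a root, giving the factor (p + 8) and quotient 3p^4 - 37p^3 + 413p^2 - 1003p - 1456.
Next, p = 13/3 is a root, so (3p - 13) is a factor; dividing leaves p^3 - 8p^2 + 103p + 112.
Continuing, p = -1 is a root, so (p + 1) divides it; the quotient is p^2 - 9p + 112.
The quadratic p^2 - 9p + 112 has discriminant -367 < 0 and is irreducible over ℤ.

(3p - 13)(p + 1)(p + 8)(p^2 - 9p + 112)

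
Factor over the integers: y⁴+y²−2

Substitute u = y² to get a quadratic in u, then factor.
y²−1 is a difference of squares.
y²+2 is irreducible over ℤ (always positive, so no real roots).

(y+1)(y−1)(y²+2)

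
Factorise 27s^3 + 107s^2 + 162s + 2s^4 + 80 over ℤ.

(2s + 5)(s + 1)(s + 2)(s + 8)

Testing divisors of the constant over divisors of the leading coefficient, s = −8 is a root, so (s + 8) is a factor; dividing leaves 2s^3 + 11s^2 + 19s + 10.
Continuing, s = −5/2 is a root, so (2s + 5) divides it; the quotient is s^2 + 3s + 2.
The remaining quadratic factors as (s + 2)(s + 1).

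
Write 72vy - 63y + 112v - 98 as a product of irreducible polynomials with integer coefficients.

Group as (72vy + 112v) + (-63y - 98) = 8v(9y + 14) - 7(9y + 14).
Both groups share the factor (9y + 14).

(8v - 7)(9y + 14)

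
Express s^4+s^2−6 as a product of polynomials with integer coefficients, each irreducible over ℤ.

Substitute u = s^2 to get a quadratic in u, then factor.
s^2+3 is irreducible over ℤ (always positive, so no real roots).
s^2−2 is irreducible over ℤ (2 is not a perfect square).

(s^2+3)*(s^2−2)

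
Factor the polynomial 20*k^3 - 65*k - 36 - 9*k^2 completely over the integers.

By the rational root theorem, k = -1 is a root, so (k + 1) is a factor; dividing leaves 20*k^2 - 29*k - 36.
The remaining quadratic factors as (5*k + 4)(4*k - 9).

(4*k - 9)*(5*k + 4)*(k + 1)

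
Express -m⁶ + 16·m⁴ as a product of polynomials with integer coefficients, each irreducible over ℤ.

Pull out the common factor m⁴, leaving -m² + 16.
Recognize a difference of squares with the parts 4 and m.

-m⁴·(m + 4)·(m - 4)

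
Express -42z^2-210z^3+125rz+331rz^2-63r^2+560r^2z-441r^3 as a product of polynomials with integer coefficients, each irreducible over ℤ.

-(7r+5z+1)(7r-3z)(9r-14z)

Group: 9r(-49r^2-14rz-7r+15z^2+3z) - 14z(-49r^2-14rz-7r+15z^2+3z); both groups contain (-49r^2-14rz-7r+15z^2+3z), so (9r-14z) is a factor with cofactor -49r^2-14rz-7r+15z^2+3z.
The cofactor groups again: -49r^2-14rz-7r+15z^2+3z = -7r(7r-3z) + (-5z-1)(7r-3z); both groups contain (7r-3z), giving -(7r+5z+1)(7r-3z).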